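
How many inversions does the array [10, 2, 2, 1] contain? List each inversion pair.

Finding inversions in [10, 2, 2, 1]:

(0, 1): arr[0]=10 > arr[1]=2
(0, 2): arr[0]=10 > arr[2]=2
(0, 3): arr[0]=10 > arr[3]=1
(1, 3): arr[1]=2 > arr[3]=1
(2, 3): arr[2]=2 > arr[3]=1

Total inversions: 5

The array has 5 inversion(s): (0,1), (0,2), (0,3), (1,3), (2,3). Each pair (i,j) satisfies i < j and arr[i] > arr[j].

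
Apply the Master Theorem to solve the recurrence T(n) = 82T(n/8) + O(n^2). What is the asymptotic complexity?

Master Theorem for T(n) = 82T(n/8) + O(n^2):

a = 82, b = 8, c = 2
log_b(a) = log_8(82) = 2.1192

Case 1: c = 2 < log_8(82) = 2.1192
T(n) = O(n^(log_8 82))

For T(n) = 82T(n/8) + O(n^2): log_8(82) = 2.1192. This is Case 1 of the Master Theorem (c < log_b(a), work dominated by leaves), giving O(n^(log_8 82)).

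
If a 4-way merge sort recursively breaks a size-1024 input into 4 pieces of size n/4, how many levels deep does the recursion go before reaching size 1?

For divide and conquer with division factor 4:

Problem sizes at each level:
Level 0: 1024
Level 1: 256
Level 2: 64
Level 3: 16
Level 4: 4
Level 5: 1

The root is level 0 and the size-1 base case is level 5 (the tree spans levels 0 through 5, i.e. 6 levels counting the root), so the depth is the number of divisions: log_4(1024) = 5

The recursion tree depth is log_4(1024) = 5. At each level, the problem size is divided by 4, so it takes 5 divisions to reduce to a base case of size 1. The algorithm makes 4 recursive calls at each level.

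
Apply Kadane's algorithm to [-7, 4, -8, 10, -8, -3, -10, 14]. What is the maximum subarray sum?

Using Kadane's algorithm on [-7, 4, -8, 10, -8, -3, -10, 14]:

Scanning through the array:
Position 1 (value 4): max_ending_here = 4, max_so_far = 4
Position 2 (value -8): max_ending_here = -4, max_so_far = 4
Position 3 (value 10): max_ending_here = 10, max_so_far = 10
Position 4 (value -8): max_ending_here = 2, max_so_far = 10
Position 5 (value -3): max_ending_here = -1, max_so_far = 10
Position 6 (value -10): max_ending_here = -10, max_so_far = 10
Position 7 (value 14): max_ending_here = 14, max_so_far = 14

Maximum subarray: [14]
Maximum sum: 14

The maximum subarray is [14] with sum 14. This subarray runs from index 7 to index 7.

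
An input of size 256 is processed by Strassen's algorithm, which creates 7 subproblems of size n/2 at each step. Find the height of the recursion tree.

For divide and conquer with division factor 2:

Problem sizes at each level:
Level 0: 256
Level 1: 128
Level 2: 64
Level 3: 32
Level 4: 16
Level 5: 8
Level 6: 4
Level 7: 2
Level 8: 1

The root is level 0 and the size-1 base case is level 8 (the tree spans levels 0 through 8, i.e. 9 levels counting the root), so the depth is the number of divisions: log_2(256) = 8

The recursion tree depth is log_2(256) = 8. At each level, the problem size is divided by 2, so it takes 8 divisions to reduce to a base case of size 1. The algorithm makes 7 recursive calls at each level.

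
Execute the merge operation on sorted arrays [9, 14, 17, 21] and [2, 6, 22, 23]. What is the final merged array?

Merging process:

Compare 9 vs 2: take 2 from right. Merged: [2]
Compare 9 vs 6: take 6 from right. Merged: [2, 6]
Compare 9 vs 22: take 9 from left. Merged: [2, 6, 9]
Compare 14 vs 22: take 14 from left. Merged: [2, 6, 9, 14]
Compare 17 vs 22: take 17 from left. Merged: [2, 6, 9, 14, 17]
Compare 21 vs 22: take 21 from left. Merged: [2, 6, 9, 14, 17, 21]
Append remaining from right: [22, 23]. Merged: [2, 6, 9, 14, 17, 21, 22, 23]

Final merged array: [2, 6, 9, 14, 17, 21, 22, 23]
Total comparisons: 6

The merged array is [2, 6, 9, 14, 17, 21, 22, 23], requiring 6 comparisons. The merge step runs in O(n) time where n is the total number of elements.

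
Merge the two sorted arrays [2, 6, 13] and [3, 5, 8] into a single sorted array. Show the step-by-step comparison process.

Merging process:

Compare 2 vs 3: take 2 from left. Merged: [2]
Compare 6 vs 3: take 3 from right. Merged: [2, 3]
Compare 6 vs 5: take 5 from right. Merged: [2, 3, 5]
Compare 6 vs 8: take 6 from left. Merged: [2, 3, 5, 6]
Compare 13 vs 8: take 8 from right. Merged: [2, 3, 5, 6, 8]
Append remaining from left: [13]. Merged: [2, 3, 5, 6, 8, 13]

Final merged array: [2, 3, 5, 6, 8, 13]
Total comparisons: 5

The merged array is [2, 3, 5, 6, 8, 13], requiring 5 comparisons. The merge step runs in O(n) time where n is the total number of elements.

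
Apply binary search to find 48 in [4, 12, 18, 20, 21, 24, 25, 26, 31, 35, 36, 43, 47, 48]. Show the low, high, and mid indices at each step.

Binary search for 48 in [4, 12, 18, 20, 21, 24, 25, 26, 31, 35, 36, 43, 47, 48]:

lo=0, hi=13, mid=6, arr[mid]=25 -> 25 < 48, search right half
lo=7, hi=13, mid=10, arr[mid]=36 -> 36 < 48, search right half
lo=11, hi=13, mid=12, arr[mid]=47 -> 47 < 48, search right half
lo=13, hi=13, mid=13, arr[mid]=48 -> Found target at index 13!

Binary search finds 48 at index 13 after 4 comparisons. The search repeatedly halves the search space by comparing with the middle element.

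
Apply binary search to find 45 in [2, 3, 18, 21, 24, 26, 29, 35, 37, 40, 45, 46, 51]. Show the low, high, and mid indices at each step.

Binary search for 45 in [2, 3, 18, 21, 24, 26, 29, 35, 37, 40, 45, 46, 51]:

lo=0, hi=12, mid=6, arr[mid]=29 -> 29 < 45, search right half
lo=7, hi=12, mid=9, arr[mid]=40 -> 40 < 45, search right half
lo=10, hi=12, mid=11, arr[mid]=46 -> 46 > 45, search left half
lo=10, hi=10, mid=10, arr[mid]=45 -> Found target at index 10!

Binary search finds 45 at index 10 after 4 comparisons. The search repeatedly halves the search space by comparing with the middle element.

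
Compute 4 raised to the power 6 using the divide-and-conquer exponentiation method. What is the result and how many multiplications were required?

Computing 4^6 by squaring (build up from 4^1; each line after the first costs one multiplication):

4^1 = 4
4^2 = (4^1)^2 = 4^2 = 16
4^3 = 4 * 4^2 = 4 * 16 = 64
4^6 = (4^3)^2 = 64^2 = 4096

Result: 4096
Multiplications needed: 3 (3 lines after 4^1)

4^6 = 4096. Using exponentiation by squaring, this requires 3 multiplications. The key idea: if the exponent is even, square the half-power; if odd, multiply by the base once.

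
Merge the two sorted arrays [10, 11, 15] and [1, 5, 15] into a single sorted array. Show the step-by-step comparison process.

Merging process:

Compare 10 vs 1: take 1 from right. Merged: [1]
Compare 10 vs 5: take 5 from right. Merged: [1, 5]
Compare 10 vs 15: take 10 from left. Merged: [1, 5, 10]
Compare 11 vs 15: take 11 from left. Merged: [1, 5, 10, 11]
Compare 15 vs 15: take 15 from left. Merged: [1, 5, 10, 11, 15]
Append remaining from right: [15]. Merged: [1, 5, 10, 11, 15, 15]

Final merged array: [1, 5, 10, 11, 15, 15]
Total comparisons: 5

The merged array is [1, 5, 10, 11, 15, 15], requiring 5 comparisons. The merge step runs in O(n) time where n is the total number of elements.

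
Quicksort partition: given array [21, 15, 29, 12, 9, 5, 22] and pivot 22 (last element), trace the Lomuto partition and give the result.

Lomuto partition with pivot = 22:

Initial array: [21, 15, 29, 12, 9, 5, 22]

arr[0]=21 <= 22: swap with position 0, array becomes [21, 15, 29, 12, 9, 5, 22]
arr[1]=15 <= 22: swap with position 1, array becomes [21, 15, 29, 12, 9, 5, 22]
arr[2]=29 > 22: no swap
arr[3]=12 <= 22: swap with position 2, array becomes [21, 15, 12, 29, 9, 5, 22]
arr[4]=9 <= 22: swap with position 3, array becomes [21, 15, 12, 9, 29, 5, 22]
arr[5]=5 <= 22: swap with position 4, array becomes [21, 15, 12, 9, 5, 29, 22]

Place pivot at position 5: [21, 15, 12, 9, 5, 22, 29]
Pivot position: 5

After partitioning with pivot 22, the array becomes [21, 15, 12, 9, 5, 22, 29]. The pivot is placed at index 5. All elements to the left of the pivot are <= 22, and all elements to the right are > 22.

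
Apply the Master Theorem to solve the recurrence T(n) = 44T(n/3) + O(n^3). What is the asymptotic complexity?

Master Theorem for T(n) = 44T(n/3) + O(n^3):

a = 44, b = 3, c = 3
log_b(a) = log_3(44) = 3.4445

Case 1: c = 3 < log_3(44) = 3.4445
T(n) = O(n^(log_3 44))

For T(n) = 44T(n/3) + O(n^3): log_3(44) = 3.4445. This is Case 1 of the Master Theorem (c < log_b(a), work dominated by leaves), giving O(n^(log_3 44)).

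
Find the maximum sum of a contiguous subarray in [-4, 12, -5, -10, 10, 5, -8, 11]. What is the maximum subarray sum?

Using Kadane's algorithm on [-4, 12, -5, -10, 10, 5, -8, 11]:

Scanning through the array:
Position 1 (value 12): max_ending_here = 12, max_so_far = 12
Position 2 (value -5): max_ending_here = 7, max_so_far = 12
Position 3 (value -10): max_ending_here = -3, max_so_far = 12
Position 4 (value 10): max_ending_here = 10, max_so_far = 12
Position 5 (value 5): max_ending_here = 15, max_so_far = 15
Position 6 (value -8): max_ending_here = 7, max_so_far = 15
Position 7 (value 11): max_ending_here = 18, max_so_far = 18

Maximum subarray: [10, 5, -8, 11]
Maximum sum: 18

The maximum subarray is [10, 5, -8, 11] with sum 18. This subarray runs from index 4 to index 7.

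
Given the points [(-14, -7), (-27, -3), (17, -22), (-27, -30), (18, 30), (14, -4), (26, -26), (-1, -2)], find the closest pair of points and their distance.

Computing all pairwise distances among 8 points:

d((-14, -7), (-27, -3)) = 13.6015
d((-14, -7), (17, -22)) = 34.4384
d((-14, -7), (-27, -30)) = 26.4197
d((-14, -7), (18, 30)) = 48.9183
d((-14, -7), (14, -4)) = 28.1603
d((-14, -7), (26, -26)) = 44.2832
d((-14, -7), (-1, -2)) = 13.9284
d((-27, -3), (17, -22)) = 47.927
d((-27, -3), (-27, -30)) = 27.0
d((-27, -3), (18, 30)) = 55.8032
d((-27, -3), (14, -4)) = 41.0122
d((-27, -3), (26, -26)) = 57.7754
d((-27, -3), (-1, -2)) = 26.0192
d((17, -22), (-27, -30)) = 44.7214
d((17, -22), (18, 30)) = 52.0096
d((17, -22), (14, -4)) = 18.2483
d((17, -22), (26, -26)) = 9.8489 <-- minimum
d((17, -22), (-1, -2)) = 26.9072
d((-27, -30), (18, 30)) = 75.0
d((-27, -30), (14, -4)) = 48.5489
d((-27, -30), (26, -26)) = 53.1507
d((-27, -30), (-1, -2)) = 38.2099
d((18, 30), (14, -4)) = 34.2345
d((18, 30), (26, -26)) = 56.5685
d((18, 30), (-1, -2)) = 37.2156
d((14, -4), (26, -26)) = 25.0599
d((14, -4), (-1, -2)) = 15.1327
d((26, -26), (-1, -2)) = 36.1248

Closest pair: (17, -22) and (26, -26) with distance 9.8489

The closest pair is (17, -22) and (26, -26) with Euclidean distance 9.8489. For 8 points, brute-force pairwise comparison is shown above. For large n, the divide-and-conquer algorithm (sort by x, recurse on halves, check the dividing strip) achieves O(n log n).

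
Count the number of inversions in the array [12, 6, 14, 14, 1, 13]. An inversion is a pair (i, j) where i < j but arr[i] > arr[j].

Finding inversions in [12, 6, 14, 14, 1, 13]:

(0, 1): arr[0]=12 > arr[1]=6
(0, 4): arr[0]=12 > arr[4]=1
(1, 4): arr[1]=6 > arr[4]=1
(2, 4): arr[2]=14 > arr[4]=1
(2, 5): arr[2]=14 > arr[5]=13
(3, 4): arr[3]=14 > arr[4]=1
(3, 5): arr[3]=14 > arr[5]=13

Total inversions: 7

The array has 7 inversion(s): (0,1), (0,4), (1,4), (2,4), (2,5), (3,4), (3,5). Each pair (i,j) satisfies i < j and arr[i] > arr[j].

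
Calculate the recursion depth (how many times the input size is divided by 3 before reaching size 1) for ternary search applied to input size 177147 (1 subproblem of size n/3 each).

For divide and conquer with division factor 3:

Problem sizes at each level:
Level 0: 177147
Level 1: 59049
Level 2: 19683
Level 3: 6561
Level 4: 2187
Level 5: 729
Level 6: 243
Level 7: 81
Level 8: 27
Level 9: 9
Level 10: 3
Level 11: 1

The root is level 0 and the size-1 base case is level 11 (the tree spans levels 0 through 11, i.e. 12 levels counting the root), so the depth is the number of divisions: log_3(177147) = 11

The recursion tree depth is log_3(177147) = 11. At each level, the problem size is divided by 3, so it takes 11 divisions to reduce to a base case of size 1. The algorithm makes 1 recursive call at each level.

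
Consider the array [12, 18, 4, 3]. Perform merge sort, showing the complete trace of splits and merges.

Merge sort trace:

Split: [12, 18, 4, 3] -> [12, 18] and [4, 3]
  Split: [12, 18] -> [12] and [18]
  Merge: [12] + [18] -> [12, 18]
  Split: [4, 3] -> [4] and [3]
  Merge: [4] + [3] -> [3, 4]
Merge: [12, 18] + [3, 4] -> [3, 4, 12, 18]

Final sorted array: [3, 4, 12, 18]

The merge sort proceeds by recursively splitting the array and merging sorted halves.
After all merges, the sorted array is [3, 4, 12, 18].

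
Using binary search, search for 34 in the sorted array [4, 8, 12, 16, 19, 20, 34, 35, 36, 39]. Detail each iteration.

Binary search for 34 in [4, 8, 12, 16, 19, 20, 34, 35, 36, 39]:

lo=0, hi=9, mid=4, arr[mid]=19 -> 19 < 34, search right half
lo=5, hi=9, mid=7, arr[mid]=35 -> 35 > 34, search left half
lo=5, hi=6, mid=5, arr[mid]=20 -> 20 < 34, search right half
lo=6, hi=6, mid=6, arr[mid]=34 -> Found target at index 6!

Binary search finds 34 at index 6 after 4 comparisons. The search repeatedly halves the search space by comparing with the middle element.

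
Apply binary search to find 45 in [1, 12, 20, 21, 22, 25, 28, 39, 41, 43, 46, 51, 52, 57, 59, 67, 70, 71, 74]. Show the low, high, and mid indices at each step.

Binary search for 45 in [1, 12, 20, 21, 22, 25, 28, 39, 41, 43, 46, 51, 52, 57, 59, 67, 70, 71, 74]:

lo=0, hi=18, mid=9, arr[mid]=43 -> 43 < 45, search right half
lo=10, hi=18, mid=14, arr[mid]=59 -> 59 > 45, search left half
lo=10, hi=13, mid=11, arr[mid]=51 -> 51 > 45, search left half
lo=10, hi=10, mid=10, arr[mid]=46 -> 46 > 45, search left half
lo=10 > hi=9, target 45 not found

Binary search determines that 45 is not in the array after 4 comparisons. The search space was exhausted without finding the target.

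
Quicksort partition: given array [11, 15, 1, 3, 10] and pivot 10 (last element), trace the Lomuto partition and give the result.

Lomuto partition with pivot = 10:

Initial array: [11, 15, 1, 3, 10]

arr[0]=11 > 10: no swap
arr[1]=15 > 10: no swap
arr[2]=1 <= 10: swap with position 0, array becomes [1, 15, 11, 3, 10]
arr[3]=3 <= 10: swap with position 1, array becomes [1, 3, 11, 15, 10]

Place pivot at position 2: [1, 3, 10, 15, 11]
Pivot position: 2

After partitioning with pivot 10, the array becomes [1, 3, 10, 15, 11]. The pivot is placed at index 2. All elements to the left of the pivot are <= 10, and all elements to the right are > 10.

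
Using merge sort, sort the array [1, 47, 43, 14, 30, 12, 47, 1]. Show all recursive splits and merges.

Merge sort trace:

Split: [1, 47, 43, 14, 30, 12, 47, 1] -> [1, 47, 43, 14] and [30, 12, 47, 1]
  Split: [1, 47, 43, 14] -> [1, 47] and [43, 14]
    Split: [1, 47] -> [1] and [47]
    Merge: [1] + [47] -> [1, 47]
    Split: [43, 14] -> [43] and [14]
    Merge: [43] + [14] -> [14, 43]
  Merge: [1, 47] + [14, 43] -> [1, 14, 43, 47]
  Split: [30, 12, 47, 1] -> [30, 12] and [47, 1]
    Split: [30, 12] -> [30] and [12]
    Merge: [30] + [12] -> [12, 30]
    Split: [47, 1] -> [47] and [1]
    Merge: [47] + [1] -> [1, 47]
  Merge: [12, 30] + [1, 47] -> [1, 12, 30, 47]
Merge: [1, 14, 43, 47] + [1, 12, 30, 47] -> [1, 1, 12, 14, 30, 43, 47, 47]

Final sorted array: [1, 1, 12, 14, 30, 43, 47, 47]

The merge sort proceeds by recursively splitting the array and merging sorted halves.
After all merges, the sorted array is [1, 1, 12, 14, 30, 43, 47, 47].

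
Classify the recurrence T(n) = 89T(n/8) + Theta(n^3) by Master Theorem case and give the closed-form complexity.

Master Theorem for T(n) = 89T(n/8) + O(n^3):

a = 89, b = 8, c = 3
log_b(a) = log_8(89) = 2.1586

Case 3: c = 3 > log_8(89) = 2.1586
T(n) = O(n^3) = O(n^3)

For T(n) = 89T(n/8) + O(n^3): log_8(89) = 2.1586. This is Case 3 of the Master Theorem (c > log_b(a), work dominated by root), giving O(n^3).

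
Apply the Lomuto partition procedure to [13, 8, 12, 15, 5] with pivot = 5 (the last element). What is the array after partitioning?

Lomuto partition with pivot = 5:

Initial array: [13, 8, 12, 15, 5]

arr[0]=13 > 5: no swap
arr[1]=8 > 5: no swap
arr[2]=12 > 5: no swap
arr[3]=15 > 5: no swap

Place pivot at position 0: [5, 8, 12, 15, 13]
Pivot position: 0

After partitioning with pivot 5, the array becomes [5, 8, 12, 15, 13]. The pivot is placed at index 0. All elements to the left of the pivot are <= 5, and all elements to the right are > 5.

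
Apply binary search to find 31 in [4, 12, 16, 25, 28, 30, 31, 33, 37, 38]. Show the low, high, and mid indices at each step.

Binary search for 31 in [4, 12, 16, 25, 28, 30, 31, 33, 37, 38]:

lo=0, hi=9, mid=4, arr[mid]=28 -> 28 < 31, search right half
lo=5, hi=9, mid=7, arr[mid]=33 -> 33 > 31, search left half
lo=5, hi=6, mid=5, arr[mid]=30 -> 30 < 31, search right half
lo=6, hi=6, mid=6, arr[mid]=31 -> Found target at index 6!

Binary search finds 31 at index 6 after 4 comparisons. The search repeatedly halves the search space by comparing with the middle element.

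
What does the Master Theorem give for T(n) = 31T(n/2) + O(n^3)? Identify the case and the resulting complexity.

Master Theorem for T(n) = 31T(n/2) + O(n^3):

a = 31, b = 2, c = 3
log_b(a) = log_2(31) = 4.9542

Case 1: c = 3 < log_2(31) = 4.9542
T(n) = O(n^(log_2 31))

For T(n) = 31T(n/2) + O(n^3): log_2(31) = 4.9542. This is Case 1 of the Master Theorem (c < log_b(a), work dominated by leaves), giving O(n^(log_2 31)).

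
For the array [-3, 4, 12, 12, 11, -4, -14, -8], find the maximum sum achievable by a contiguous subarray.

Using Kadane's algorithm on [-3, 4, 12, 12, 11, -4, -14, -8]:

Scanning through the array:
Position 1 (value 4): max_ending_here = 4, max_so_far = 4
Position 2 (value 12): max_ending_here = 16, max_so_far = 16
Position 3 (value 12): max_ending_here = 28, max_so_far = 28
Position 4 (value 11): max_ending_here = 39, max_so_far = 39
Position 5 (value -4): max_ending_here = 35, max_so_far = 39
Position 6 (value -14): max_ending_here = 21, max_so_far = 39
Position 7 (value -8): max_ending_here = 13, max_so_far = 39

Maximum subarray: [4, 12, 12, 11]
Maximum sum: 39

The maximum subarray is [4, 12, 12, 11] with sum 39. This subarray runs from index 1 to index 4.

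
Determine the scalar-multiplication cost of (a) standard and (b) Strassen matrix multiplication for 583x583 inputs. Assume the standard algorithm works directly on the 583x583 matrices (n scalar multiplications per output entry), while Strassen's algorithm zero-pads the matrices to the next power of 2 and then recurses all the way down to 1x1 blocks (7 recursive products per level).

Matrix multiplication for 583x583 matrices:

Strassen's algorithm requires power-of-2 dimensions. Pad 583x583 to 1024x1024 (next power of 2).

Standard algorithm: 583^3 = 198155287 multiplications
Strassen's algorithm: 7^(log2(1024)) = 7^10 = 282475249 multiplications
Difference: 198155287 - 282475249 = -84319962 (Strassen uses MORE here due to padding overhead — for small or just-over-power-of-2 n, padding can outweigh the per-level savings)

Standard: 198155287 multiplications (583^3). Strassen: 282475249 multiplications (7^10, after padding to 1024x1024). Strassen reduces 8 recursive multiplications to 7 at each level.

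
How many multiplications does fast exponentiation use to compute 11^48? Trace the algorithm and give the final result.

Computing 11^48 by squaring (build up from 11^1; each line after the first costs one multiplication):

11^1 = 11
11^2 = (11^1)^2 = 11^2 = 121
11^3 = 11 * 11^2 = 11 * 121 = 1331
11^6 = (11^3)^2 = 1331^2 = 1771561
11^12 = (11^6)^2 = 1771561^2 = 3138428376721
11^24 = (11^12)^2 = 3138428376721^2 = 9849732675807611094711841
11^48 = (11^24)^2 = 9849732675807611094711841^2 = 97017233784872162402203715694511008214034825609281

Result: 97017233784872162402203715694511008214034825609281
Multiplications needed: 6 (6 lines after 11^1)

11^48 = 97017233784872162402203715694511008214034825609281. Using exponentiation by squaring, this requires 6 multiplications. The key idea: if the exponent is even, square the half-power; if odd, multiply by the base once.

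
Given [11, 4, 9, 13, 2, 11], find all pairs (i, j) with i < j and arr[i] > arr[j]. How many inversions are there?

Finding inversions in [11, 4, 9, 13, 2, 11]:

(0, 1): arr[0]=11 > arr[1]=4
(0, 2): arr[0]=11 > arr[2]=9
(0, 4): arr[0]=11 > arr[4]=2
(1, 4): arr[1]=4 > arr[4]=2
(2, 4): arr[2]=9 > arr[4]=2
(3, 4): arr[3]=13 > arr[4]=2
(3, 5): arr[3]=13 > arr[5]=11

Total inversions: 7

The array has 7 inversion(s): (0,1), (0,2), (0,4), (1,4), (2,4), (3,4), (3,5). Each pair (i,j) satisfies i < j and arr[i] > arr[j].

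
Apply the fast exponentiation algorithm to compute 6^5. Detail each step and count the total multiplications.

Computing 6^5 by squaring (build up from 6^1; each line after the first costs one multiplication):

6^1 = 6
6^2 = (6^1)^2 = 6^2 = 36
6^4 = (6^2)^2 = 36^2 = 1296
6^5 = 6 * 6^4 = 6 * 1296 = 7776

Result: 7776
Multiplications needed: 3 (3 lines after 6^1)

6^5 = 7776. Using exponentiation by squaring, this requires 3 multiplications. The key idea: if the exponent is even, square the half-power; if odd, multiply by the base once.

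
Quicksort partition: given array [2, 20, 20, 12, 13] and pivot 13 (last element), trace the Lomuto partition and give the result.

Lomuto partition with pivot = 13:

Initial array: [2, 20, 20, 12, 13]

arr[0]=2 <= 13: swap with position 0, array becomes [2, 20, 20, 12, 13]
arr[1]=20 > 13: no swap
arr[2]=20 > 13: no swap
arr[3]=12 <= 13: swap with position 1, array becomes [2, 12, 20, 20, 13]

Place pivot at position 2: [2, 12, 13, 20, 20]
Pivot position: 2

After partitioning with pivot 13, the array becomes [2, 12, 13, 20, 20]. The pivot is placed at index 2. All elements to the left of the pivot are <= 13, and all elements to the right are > 13.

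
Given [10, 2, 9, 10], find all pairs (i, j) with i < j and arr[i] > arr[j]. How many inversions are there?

Finding inversions in [10, 2, 9, 10]:

(0, 1): arr[0]=10 > arr[1]=2
(0, 2): arr[0]=10 > arr[2]=9

Total inversions: 2

The array has 2 inversion(s): (0,1), (0,2). Each pair (i,j) satisfies i < j and arr[i] > arr[j].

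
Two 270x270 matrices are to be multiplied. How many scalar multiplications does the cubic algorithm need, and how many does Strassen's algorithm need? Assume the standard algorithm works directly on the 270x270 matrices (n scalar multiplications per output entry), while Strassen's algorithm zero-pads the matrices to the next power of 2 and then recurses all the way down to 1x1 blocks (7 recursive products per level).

Matrix multiplication for 270x270 matrices:

Strassen's algorithm requires power-of-2 dimensions. Pad 270x270 to 512x512 (next power of 2).

Standard algorithm: 270^3 = 19683000 multiplications
Strassen's algorithm: 7^(log2(512)) = 7^9 = 40353607 multiplications
Difference: 19683000 - 40353607 = -20670607 (Strassen uses MORE here due to padding overhead — for small or just-over-power-of-2 n, padding can outweigh the per-level savings)

Standard: 19683000 multiplications (270^3). Strassen: 40353607 multiplications (7^9, after padding to 512x512). Strassen reduces 8 recursive multiplications to 7 at each level.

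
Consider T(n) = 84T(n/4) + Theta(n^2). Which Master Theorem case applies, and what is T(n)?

Master Theorem for T(n) = 84T(n/4) + O(n^2):

a = 84, b = 4, c = 2
log_b(a) = log_4(84) = 3.1962

Case 1: c = 2 < log_4(84) = 3.1962
T(n) = O(n^(log_4 84))

For T(n) = 84T(n/4) + O(n^2): log_4(84) = 3.1962. This is Case 1 of the Master Theorem (c < log_b(a), work dominated by leaves), giving O(n^(log_4 84)).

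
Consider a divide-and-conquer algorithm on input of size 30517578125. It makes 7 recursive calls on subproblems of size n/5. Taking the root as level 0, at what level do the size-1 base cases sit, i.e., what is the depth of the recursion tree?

For divide and conquer with division factor 5:

Problem sizes at each level:
Level 0: 30517578125
Level 1: 6103515625
Level 2: 1220703125
Level 3: 244140625
Level 4: 48828125
Level 5: 9765625
Level 6: 1953125
Level 7: 390625
Level 8: 78125
Level 9: 15625
Level 10: 3125
Level 11: 625
Level 12: 125
Level 13: 25
Level 14: 5
Level 15: 1

The root is level 0 and the size-1 base case is level 15 (the tree spans levels 0 through 15, i.e. 16 levels counting the root), so the depth is the number of divisions: log_5(30517578125) = 15

The recursion tree depth is log_5(30517578125) = 15. At each level, the problem size is divided by 5, so it takes 15 divisions to reduce to a base case of size 1. The algorithm makes 7 recursive calls at each level.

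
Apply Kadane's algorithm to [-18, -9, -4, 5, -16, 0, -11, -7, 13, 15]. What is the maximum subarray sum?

Using Kadane's algorithm on [-18, -9, -4, 5, -16, 0, -11, -7, 13, 15]:

Scanning through the array:
Position 1 (value -9): max_ending_here = -9, max_so_far = -9
Position 2 (value -4): max_ending_here = -4, max_so_far = -4
Position 3 (value 5): max_ending_here = 5, max_so_far = 5
Position 4 (value -16): max_ending_here = -11, max_so_far = 5
Position 5 (value 0): max_ending_here = 0, max_so_far = 5
Position 6 (value -11): max_ending_here = -11, max_so_far = 5
Position 7 (value -7): max_ending_here = -7, max_so_far = 5
Position 8 (value 13): max_ending_here = 13, max_so_far = 13
Position 9 (value 15): max_ending_here = 28, max_so_far = 28

Maximum subarray: [13, 15]
Maximum sum: 28

The maximum subarray is [13, 15] with sum 28. This subarray runs from index 8 to index 9.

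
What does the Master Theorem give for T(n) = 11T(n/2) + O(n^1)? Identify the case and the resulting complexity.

Master Theorem for T(n) = 11T(n/2) + O(n^1):

a = 11, b = 2, c = 1
log_b(a) = log_2(11) = 3.4594

Case 1: c = 1 < log_2(11) = 3.4594
T(n) = O(n^(log_2 11))

For T(n) = 11T(n/2) + O(n^1): log_2(11) = 3.4594. This is Case 1 of the Master Theorem (c < log_b(a), work dominated by leaves), giving O(n^(log_2 11)).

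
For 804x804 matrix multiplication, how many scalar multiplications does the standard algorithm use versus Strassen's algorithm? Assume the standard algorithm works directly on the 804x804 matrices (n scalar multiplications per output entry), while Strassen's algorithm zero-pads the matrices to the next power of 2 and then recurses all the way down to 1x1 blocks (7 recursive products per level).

Matrix multiplication for 804x804 matrices:

Strassen's algorithm requires power-of-2 dimensions. Pad 804x804 to 1024x1024 (next power of 2).

Standard algorithm: 804^3 = 519718464 multiplications
Strassen's algorithm: 7^(log2(1024)) = 7^10 = 282475249 multiplications
Savings: 519718464 - 282475249 = 237243215 multiplications

Standard: 519718464 multiplications (804^3). Strassen: 282475249 multiplications (7^10, after padding to 1024x1024). Strassen reduces 8 recursive multiplications to 7 at each level.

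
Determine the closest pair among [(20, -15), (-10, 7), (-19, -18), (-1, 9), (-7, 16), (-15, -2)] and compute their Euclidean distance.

Computing all pairwise distances among 6 points:

d((20, -15), (-10, 7)) = 37.2022
d((20, -15), (-19, -18)) = 39.1152
d((20, -15), (-1, 9)) = 31.8904
d((20, -15), (-7, 16)) = 41.1096
d((20, -15), (-15, -2)) = 37.3363
d((-10, 7), (-19, -18)) = 26.5707
d((-10, 7), (-1, 9)) = 9.2195 <-- minimum
d((-10, 7), (-7, 16)) = 9.4868
d((-10, 7), (-15, -2)) = 10.2956
d((-19, -18), (-1, 9)) = 32.45
d((-19, -18), (-7, 16)) = 36.0555
d((-19, -18), (-15, -2)) = 16.4924
d((-1, 9), (-7, 16)) = 9.2195 <-- minimum
d((-1, 9), (-15, -2)) = 17.8045
d((-7, 16), (-15, -2)) = 19.6977

Minimum distance: 9.2195 (tie among 2 pairs: (-10, 7) and (-1, 9); (-1, 9) and (-7, 16))

The minimum Euclidean distance is 9.2195. There is a tie: 2 pairs achieve this minimum — (-10, 7) and (-1, 9); (-1, 9) and (-7, 16). Any of these is a valid closest pair. For 6 points, brute-force pairwise comparison is shown above. For large n, the divide-and-conquer algorithm (sort by x, recurse on halves, check the dividing strip) achieves O(n log n).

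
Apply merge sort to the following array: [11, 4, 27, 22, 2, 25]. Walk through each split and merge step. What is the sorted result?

Merge sort trace:

Split: [11, 4, 27, 22, 2, 25] -> [11, 4, 27] and [22, 2, 25]
  Split: [11, 4, 27] -> [11] and [4, 27]
    Split: [4, 27] -> [4] and [27]
    Merge: [4] + [27] -> [4, 27]
  Merge: [11] + [4, 27] -> [4, 11, 27]
  Split: [22, 2, 25] -> [22] and [2, 25]
    Split: [2, 25] -> [2] and [25]
    Merge: [2] + [25] -> [2, 25]
  Merge: [22] + [2, 25] -> [2, 22, 25]
Merge: [4, 11, 27] + [2, 22, 25] -> [2, 4, 11, 22, 25, 27]

Final sorted array: [2, 4, 11, 22, 25, 27]

The merge sort proceeds by recursively splitting the array and merging sorted halves.
After all merges, the sorted array is [2, 4, 11, 22, 25, 27].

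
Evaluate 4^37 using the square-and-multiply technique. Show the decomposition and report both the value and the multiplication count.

Computing 4^37 by squaring (build up from 4^1; each line after the first costs one multiplication):

4^1 = 4
4^2 = (4^1)^2 = 4^2 = 16
4^4 = (4^2)^2 = 16^2 = 256
4^8 = (4^4)^2 = 256^2 = 65536
4^9 = 4 * 4^8 = 4 * 65536 = 262144
4^18 = (4^9)^2 = 262144^2 = 68719476736
4^36 = (4^18)^2 = 68719476736^2 = 4722366482869645213696
4^37 = 4 * 4^36 = 4 * 4722366482869645213696 = 18889465931478580854784

Result: 18889465931478580854784
Multiplications needed: 7 (7 lines after 4^1)

4^37 = 18889465931478580854784. Using exponentiation by squaring, this requires 7 multiplications. The key idea: if the exponent is even, square the half-power; if odd, multiply by the base once.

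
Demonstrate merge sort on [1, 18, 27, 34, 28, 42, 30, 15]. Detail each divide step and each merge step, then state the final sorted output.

Merge sort trace:

Split: [1, 18, 27, 34, 28, 42, 30, 15] -> [1, 18, 27, 34] and [28, 42, 30, 15]
  Split: [1, 18, 27, 34] -> [1, 18] and [27, 34]
    Split: [1, 18] -> [1] and [18]
    Merge: [1] + [18] -> [1, 18]
    Split: [27, 34] -> [27] and [34]
    Merge: [27] + [34] -> [27, 34]
  Merge: [1, 18] + [27, 34] -> [1, 18, 27, 34]
  Split: [28, 42, 30, 15] -> [28, 42] and [30, 15]
    Split: [28, 42] -> [28] and [42]
    Merge: [28] + [42] -> [28, 42]
    Split: [30, 15] -> [30] and [15]
    Merge: [30] + [15] -> [15, 30]
  Merge: [28, 42] + [15, 30] -> [15, 28, 30, 42]
Merge: [1, 18, 27, 34] + [15, 28, 30, 42] -> [1, 15, 18, 27, 28, 30, 34, 42]

Final sorted array: [1, 15, 18, 27, 28, 30, 34, 42]

The merge sort proceeds by recursively splitting the array and merging sorted halves.
After all merges, the sorted array is [1, 15, 18, 27, 28, 30, 34, 42].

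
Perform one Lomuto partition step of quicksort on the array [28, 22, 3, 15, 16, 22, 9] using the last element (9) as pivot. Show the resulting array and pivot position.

Lomuto partition with pivot = 9:

Initial array: [28, 22, 3, 15, 16, 22, 9]

arr[0]=28 > 9: no swap
arr[1]=22 > 9: no swap
arr[2]=3 <= 9: swap with position 0, array becomes [3, 22, 28, 15, 16, 22, 9]
arr[3]=15 > 9: no swap
arr[4]=16 > 9: no swap
arr[5]=22 > 9: no swap

Place pivot at position 1: [3, 9, 28, 15, 16, 22, 22]
Pivot position: 1

After partitioning with pivot 9, the array becomes [3, 9, 28, 15, 16, 22, 22]. The pivot is placed at index 1. All elements to the left of the pivot are <= 9, and all elements to the right are > 9.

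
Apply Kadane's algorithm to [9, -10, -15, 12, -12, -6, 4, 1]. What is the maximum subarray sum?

Using Kadane's algorithm on [9, -10, -15, 12, -12, -6, 4, 1]:

Scanning through the array:
Position 1 (value -10): max_ending_here = -1, max_so_far = 9
Position 2 (value -15): max_ending_here = -15, max_so_far = 9
Position 3 (value 12): max_ending_here = 12, max_so_far = 12
Position 4 (value -12): max_ending_here = 0, max_so_far = 12
Position 5 (value -6): max_ending_here = -6, max_so_far = 12
Position 6 (value 4): max_ending_here = 4, max_so_far = 12
Position 7 (value 1): max_ending_here = 5, max_so_far = 12

Maximum subarray: [12]
Maximum sum: 12

The maximum subarray is [12] with sum 12. This subarray runs from index 3 to index 3.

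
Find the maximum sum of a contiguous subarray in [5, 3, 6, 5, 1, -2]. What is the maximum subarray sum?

Using Kadane's algorithm on [5, 3, 6, 5, 1, -2]:

Scanning through the array:
Position 1 (value 3): max_ending_here = 8, max_so_far = 8
Position 2 (value 6): max_ending_here = 14, max_so_far = 14
Position 3 (value 5): max_ending_here = 19, max_so_far = 19
Position 4 (value 1): max_ending_here = 20, max_so_far = 20
Position 5 (value -2): max_ending_here = 18, max_so_far = 20

Maximum subarray: [5, 3, 6, 5, 1]
Maximum sum: 20

The maximum subarray is [5, 3, 6, 5, 1] with sum 20. This subarray runs from index 0 to index 4.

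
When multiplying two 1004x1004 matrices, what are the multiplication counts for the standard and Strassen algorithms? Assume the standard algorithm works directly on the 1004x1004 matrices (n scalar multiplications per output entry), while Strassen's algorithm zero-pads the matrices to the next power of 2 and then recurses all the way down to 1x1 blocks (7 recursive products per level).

Matrix multiplication for 1004x1004 matrices:

Strassen's algorithm requires power-of-2 dimensions. Pad 1004x1004 to 1024x1024 (next power of 2).

Standard algorithm: 1004^3 = 1012048064 multiplications
Strassen's algorithm: 7^(log2(1024)) = 7^10 = 282475249 multiplications
Savings: 1012048064 - 282475249 = 729572815 multiplications

Standard: 1012048064 multiplications (1004^3). Strassen: 282475249 multiplications (7^10, after padding to 1024x1024). Strassen reduces 8 recursive multiplications to 7 at each level.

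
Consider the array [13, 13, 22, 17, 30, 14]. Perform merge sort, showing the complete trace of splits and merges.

Merge sort trace:

Split: [13, 13, 22, 17, 30, 14] -> [13, 13, 22] and [17, 30, 14]
  Split: [13, 13, 22] -> [13] and [13, 22]
    Split: [13, 22] -> [13] and [22]
    Merge: [13] + [22] -> [13, 22]
  Merge: [13] + [13, 22] -> [13, 13, 22]
  Split: [17, 30, 14] -> [17] and [30, 14]
    Split: [30, 14] -> [30] and [14]
    Merge: [30] + [14] -> [14, 30]
  Merge: [17] + [14, 30] -> [14, 17, 30]
Merge: [13, 13, 22] + [14, 17, 30] -> [13, 13, 14, 17, 22, 30]

Final sorted array: [13, 13, 14, 17, 22, 30]

The merge sort proceeds by recursively splitting the array and merging sorted halves.
After all merges, the sorted array is [13, 13, 14, 17, 22, 30].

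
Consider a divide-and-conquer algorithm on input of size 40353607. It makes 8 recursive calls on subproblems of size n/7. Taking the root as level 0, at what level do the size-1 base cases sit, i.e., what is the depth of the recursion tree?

For divide and conquer with division factor 7:

Problem sizes at each level:
Level 0: 40353607
Level 1: 5764801
Level 2: 823543
Level 3: 117649
Level 4: 16807
Level 5: 2401
Level 6: 343
Level 7: 49
Level 8: 7
Level 9: 1

The root is level 0 and the size-1 base case is level 9 (the tree spans levels 0 through 9, i.e. 10 levels counting the root), so the depth is the number of divisions: log_7(40353607) = 9

The recursion tree depth is log_7(40353607) = 9. At each level, the problem size is divided by 7, so it takes 9 divisions to reduce to a base case of size 1. The algorithm makes 8 recursive calls at each level.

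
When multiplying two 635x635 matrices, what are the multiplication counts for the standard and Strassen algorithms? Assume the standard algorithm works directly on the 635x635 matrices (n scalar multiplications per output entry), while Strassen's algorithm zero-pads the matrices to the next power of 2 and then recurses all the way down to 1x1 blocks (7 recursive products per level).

Matrix multiplication for 635x635 matrices:

Strassen's algorithm requires power-of-2 dimensions. Pad 635x635 to 1024x1024 (next power of 2).

Standard algorithm: 635^3 = 256047875 multiplications
Strassen's algorithm: 7^(log2(1024)) = 7^10 = 282475249 multiplications
Difference: 256047875 - 282475249 = -26427374 (Strassen uses MORE here due to padding overhead — for small or just-over-power-of-2 n, padding can outweigh the per-level savings)

Standard: 256047875 multiplications (635^3). Strassen: 282475249 multiplications (7^10, after padding to 1024x1024). Strassen reduces 8 recursive multiplications to 7 at each level.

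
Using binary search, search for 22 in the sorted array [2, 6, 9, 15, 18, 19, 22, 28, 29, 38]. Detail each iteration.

Binary search for 22 in [2, 6, 9, 15, 18, 19, 22, 28, 29, 38]:

lo=0, hi=9, mid=4, arr[mid]=18 -> 18 < 22, search right half
lo=5, hi=9, mid=7, arr[mid]=28 -> 28 > 22, search left half
lo=5, hi=6, mid=5, arr[mid]=19 -> 19 < 22, search right half
lo=6, hi=6, mid=6, arr[mid]=22 -> Found target at index 6!

Binary search finds 22 at index 6 after 4 comparisons. The search repeatedly halves the search space by comparing with the middle element.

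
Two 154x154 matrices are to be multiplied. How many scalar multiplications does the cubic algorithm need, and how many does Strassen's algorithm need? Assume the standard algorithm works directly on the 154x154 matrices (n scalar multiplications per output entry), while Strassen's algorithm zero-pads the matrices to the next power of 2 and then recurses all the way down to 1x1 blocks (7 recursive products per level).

Matrix multiplication for 154x154 matrices:

Strassen's algorithm requires power-of-2 dimensions. Pad 154x154 to 256x256 (next power of 2).

Standard algorithm: 154^3 = 3652264 multiplications
Strassen's algorithm: 7^(log2(256)) = 7^8 = 5764801 multiplications
Difference: 3652264 - 5764801 = -2112537 (Strassen uses MORE here due to padding overhead — for small or just-over-power-of-2 n, padding can outweigh the per-level savings)

Standard: 3652264 multiplications (154^3). Strassen: 5764801 multiplications (7^8, after padding to 256x256). Strassen reduces 8 recursive multiplications to 7 at each level.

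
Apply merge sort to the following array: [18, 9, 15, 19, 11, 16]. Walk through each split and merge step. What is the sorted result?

Merge sort trace:

Split: [18, 9, 15, 19, 11, 16] -> [18, 9, 15] and [19, 11, 16]
  Split: [18, 9, 15] -> [18] and [9, 15]
    Split: [9, 15] -> [9] and [15]
    Merge: [9] + [15] -> [9, 15]
  Merge: [18] + [9, 15] -> [9, 15, 18]
  Split: [19, 11, 16] -> [19] and [11, 16]
    Split: [11, 16] -> [11] and [16]
    Merge: [11] + [16] -> [11, 16]
  Merge: [19] + [11, 16] -> [11, 16, 19]
Merge: [9, 15, 18] + [11, 16, 19] -> [9, 11, 15, 16, 18, 19]

Final sorted array: [9, 11, 15, 16, 18, 19]

The merge sort proceeds by recursively splitting the array and merging sorted halves.
After all merges, the sorted array is [9, 11, 15, 16, 18, 19].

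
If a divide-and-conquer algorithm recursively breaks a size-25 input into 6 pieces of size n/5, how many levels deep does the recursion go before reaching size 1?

For divide and conquer with division factor 5:

Problem sizes at each level:
Level 0: 25
Level 1: 5
Level 2: 1

The root is level 0 and the size-1 base case is level 2 (the tree spans levels 0 through 2, i.e. 3 levels counting the root), so the depth is the number of divisions: log_5(25) = 2

The recursion tree depth is log_5(25) = 2. At each level, the problem size is divided by 5, so it takes 2 divisions to reduce to a base case of size 1. The algorithm makes 6 recursive calls at each level.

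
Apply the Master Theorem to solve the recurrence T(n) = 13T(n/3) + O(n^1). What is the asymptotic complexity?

Master Theorem for T(n) = 13T(n/3) + O(n^1):

a = 13, b = 3, c = 1
log_b(a) = log_3(13) = 2.3347

Case 1: c = 1 < log_3(13) = 2.3347
T(n) = O(n^(log_3 13))

For T(n) = 13T(n/3) + O(n^1): log_3(13) = 2.3347. This is Case 1 of the Master Theorem (c < log_b(a), work dominated by leaves), giving O(n^(log_3 13)).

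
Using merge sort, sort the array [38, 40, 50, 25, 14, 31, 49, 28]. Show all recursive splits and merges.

Merge sort trace:

Split: [38, 40, 50, 25, 14, 31, 49, 28] -> [38, 40, 50, 25] and [14, 31, 49, 28]
  Split: [38, 40, 50, 25] -> [38, 40] and [50, 25]
    Split: [38, 40] -> [38] and [40]
    Merge: [38] + [40] -> [38, 40]
    Split: [50, 25] -> [50] and [25]
    Merge: [50] + [25] -> [25, 50]
  Merge: [38, 40] + [25, 50] -> [25, 38, 40, 50]
  Split: [14, 31, 49, 28] -> [14, 31] and [49, 28]
    Split: [14, 31] -> [14] and [31]
    Merge: [14] + [31] -> [14, 31]
    Split: [49, 28] -> [49] and [28]
    Merge: [49] + [28] -> [28, 49]
  Merge: [14, 31] + [28, 49] -> [14, 28, 31, 49]
Merge: [25, 38, 40, 50] + [14, 28, 31, 49] -> [14, 25, 28, 31, 38, 40, 49, 50]

Final sorted array: [14, 25, 28, 31, 38, 40, 49, 50]

The merge sort proceeds by recursively splitting the array and merging sorted halves.
After all merges, the sorted array is [14, 25, 28, 31, 38, 40, 49, 50].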